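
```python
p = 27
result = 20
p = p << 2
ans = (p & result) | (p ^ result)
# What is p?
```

Trace (tracking p):
p = 27  # -> p = 27
result = 20  # -> result = 20
p = p << 2  # -> p = 108
ans = p & result | p ^ result  # -> ans = 124

Answer: 108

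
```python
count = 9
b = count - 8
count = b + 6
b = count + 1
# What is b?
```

Trace (tracking b):
count = 9  # -> count = 9
b = count - 8  # -> b = 1
count = b + 6  # -> count = 7
b = count + 1  # -> b = 8

Answer: 8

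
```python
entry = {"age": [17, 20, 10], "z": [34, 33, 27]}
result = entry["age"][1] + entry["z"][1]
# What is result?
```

Trace (tracking result):
entry = {'age': [17, 20, 10], 'z': [34, 33, 27]}  # -> entry = {'age': [17, 20, 10], 'z': [34, 33, 27]}
result = entry['age'][1] + entry['z'][1]  # -> result = 53

Answer: 53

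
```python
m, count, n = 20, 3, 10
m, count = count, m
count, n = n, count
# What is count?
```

Trace (tracking count):
m, count, n = (20, 3, 10)  # -> m = 20, count = 3, n = 10
m, count = (count, m)  # -> m = 3, count = 20
count, n = (n, count)  # -> count = 10, n = 20

Answer: 10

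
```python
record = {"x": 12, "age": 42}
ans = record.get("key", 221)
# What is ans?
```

Answer: 221

Derivation:
Trace (tracking ans):
record = {'x': 12, 'age': 42}  # -> record = {'x': 12, 'age': 42}
ans = record.get('key', 221)  # -> ans = 221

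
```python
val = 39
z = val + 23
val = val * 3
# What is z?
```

Trace (tracking z):
val = 39  # -> val = 39
z = val + 23  # -> z = 62
val = val * 3  # -> val = 117

Answer: 62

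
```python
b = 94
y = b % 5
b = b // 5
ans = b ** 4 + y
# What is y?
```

Trace (tracking y):
b = 94  # -> b = 94
y = b % 5  # -> y = 4
b = b // 5  # -> b = 18
ans = b ** 4 + y  # -> ans = 104980

Answer: 4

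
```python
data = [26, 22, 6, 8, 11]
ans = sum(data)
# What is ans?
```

Trace (tracking ans):
data = [26, 22, 6, 8, 11]  # -> data = [26, 22, 6, 8, 11]
ans = sum(data)  # -> ans = 73

Answer: 73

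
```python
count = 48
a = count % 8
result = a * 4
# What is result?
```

Answer: 0

Derivation:
Trace (tracking result):
count = 48  # -> count = 48
a = count % 8  # -> a = 0
result = a * 4  # -> result = 0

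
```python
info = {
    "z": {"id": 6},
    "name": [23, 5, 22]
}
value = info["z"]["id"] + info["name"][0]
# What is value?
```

Trace (tracking value):
info = {'z': {'id': 6}, 'name': [23, 5, 22]}  # -> info = {'z': {'id': 6}, 'name': [23, 5, 22]}
value = info['z']['id'] + info['name'][0]  # -> value = 29

Answer: 29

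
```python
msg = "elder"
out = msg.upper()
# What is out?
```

Trace (tracking out):
msg = 'elder'  # -> msg = 'elder'
out = msg.upper()  # -> out = 'ELDER'

Answer: 'ELDER'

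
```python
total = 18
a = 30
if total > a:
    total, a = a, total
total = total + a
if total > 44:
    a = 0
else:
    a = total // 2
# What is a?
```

Answer: 0

Derivation:
Trace (tracking a):
total = 18  # -> total = 18
a = 30  # -> a = 30
if total > a:  # condition is False
total = total + a  # -> total = 48
if total > 44:  # condition is True
    a = 0  # -> a = 0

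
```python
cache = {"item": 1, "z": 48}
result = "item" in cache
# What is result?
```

Trace (tracking result):
cache = {'item': 1, 'z': 48}  # -> cache = {'item': 1, 'z': 48}
result = 'item' in cache  # -> result = True

Answer: True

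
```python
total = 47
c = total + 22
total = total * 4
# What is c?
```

Trace (tracking c):
total = 47  # -> total = 47
c = total + 22  # -> c = 69
total = total * 4  # -> total = 188

Answer: 69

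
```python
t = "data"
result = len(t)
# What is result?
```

Trace (tracking result):
t = 'data'  # -> t = 'data'
result = len(t)  # -> result = 4

Answer: 4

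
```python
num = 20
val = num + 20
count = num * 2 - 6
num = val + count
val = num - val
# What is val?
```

Trace (tracking val):
num = 20  # -> num = 20
val = num + 20  # -> val = 40
count = num * 2 - 6  # -> count = 34
num = val + count  # -> num = 74
val = num - val  # -> val = 34

Answer: 34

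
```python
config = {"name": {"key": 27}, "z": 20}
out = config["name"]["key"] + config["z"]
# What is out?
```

Trace (tracking out):
config = {'name': {'key': 27}, 'z': 20}  # -> config = {'name': {'key': 27}, 'z': 20}
out = config['name']['key'] + config['z']  # -> out = 47

Answer: 47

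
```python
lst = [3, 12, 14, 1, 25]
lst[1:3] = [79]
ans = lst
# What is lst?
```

Answer: [3, 79, 1, 25]

Derivation:
Trace (tracking lst):
lst = [3, 12, 14, 1, 25]  # -> lst = [3, 12, 14, 1, 25]
lst[1:3] = [79]  # -> lst = [3, 79, 1, 25]
ans = lst  # -> ans = [3, 79, 1, 25]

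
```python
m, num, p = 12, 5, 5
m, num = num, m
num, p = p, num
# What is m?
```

Trace (tracking m):
m, num, p = (12, 5, 5)  # -> m = 12, num = 5, p = 5
m, num = (num, m)  # -> m = 5, num = 12
num, p = (p, num)  # -> num = 5, p = 12

Answer: 5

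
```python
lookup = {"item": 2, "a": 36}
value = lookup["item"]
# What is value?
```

Trace (tracking value):
lookup = {'item': 2, 'a': 36}  # -> lookup = {'item': 2, 'a': 36}
value = lookup['item']  # -> value = 2

Answer: 2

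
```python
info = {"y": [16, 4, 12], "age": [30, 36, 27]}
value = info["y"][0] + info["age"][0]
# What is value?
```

Answer: 46

Derivation:
Trace (tracking value):
info = {'y': [16, 4, 12], 'age': [30, 36, 27]}  # -> info = {'y': [16, 4, 12], 'age': [30, 36, 27]}
value = info['y'][0] + info['age'][0]  # -> value = 46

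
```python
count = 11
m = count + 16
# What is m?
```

Trace (tracking m):
count = 11  # -> count = 11
m = count + 16  # -> m = 27

Answer: 27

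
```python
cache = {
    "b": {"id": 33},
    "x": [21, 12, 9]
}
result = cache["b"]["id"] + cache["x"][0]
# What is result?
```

Answer: 54

Derivation:
Trace (tracking result):
cache = {'b': {'id': 33}, 'x': [21, 12, 9]}  # -> cache = {'b': {'id': 33}, 'x': [21, 12, 9]}
result = cache['b']['id'] + cache['x'][0]  # -> result = 54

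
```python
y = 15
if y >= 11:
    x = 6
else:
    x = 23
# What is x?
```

Answer: 6

Derivation:
Trace (tracking x):
y = 15  # -> y = 15
if y >= 11:  # condition is True
    x = 6  # -> x = 6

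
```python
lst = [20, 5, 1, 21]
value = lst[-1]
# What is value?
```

Answer: 21

Derivation:
Trace (tracking value):
lst = [20, 5, 1, 21]  # -> lst = [20, 5, 1, 21]
value = lst[-1]  # -> value = 21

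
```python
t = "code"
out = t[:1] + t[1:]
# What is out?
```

Answer: 'code'

Derivation:
Trace (tracking out):
t = 'code'  # -> t = 'code'
out = t[:1] + t[1:]  # -> out = 'code'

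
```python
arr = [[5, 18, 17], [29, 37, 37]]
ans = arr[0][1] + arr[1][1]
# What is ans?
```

Trace (tracking ans):
arr = [[5, 18, 17], [29, 37, 37]]  # -> arr = [[5, 18, 17], [29, 37, 37]]
ans = arr[0][1] + arr[1][1]  # -> ans = 55

Answer: 55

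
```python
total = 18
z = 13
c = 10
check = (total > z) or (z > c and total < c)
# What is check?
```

Answer: True

Derivation:
Trace (tracking check):
total = 18  # -> total = 18
z = 13  # -> z = 13
c = 10  # -> c = 10
check = total > z or (z > c and total < c)  # -> check = True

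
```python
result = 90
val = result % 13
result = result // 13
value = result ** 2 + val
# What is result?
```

Trace (tracking result):
result = 90  # -> result = 90
val = result % 13  # -> val = 12
result = result // 13  # -> result = 6
value = result ** 2 + val  # -> value = 48

Answer: 6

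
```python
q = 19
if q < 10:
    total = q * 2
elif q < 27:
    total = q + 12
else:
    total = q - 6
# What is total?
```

Answer: 31

Derivation:
Trace (tracking total):
q = 19  # -> q = 19
if q < 10:  # condition is False
elif q < 27:  # condition is True
    total = q + 12  # -> total = 31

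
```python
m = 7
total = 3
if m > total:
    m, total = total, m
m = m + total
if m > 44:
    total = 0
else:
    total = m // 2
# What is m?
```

Answer: 10

Derivation:
Trace (tracking m):
m = 7  # -> m = 7
total = 3  # -> total = 3
if m > total:  # condition is True
    m, total = (total, m)  # -> m = 3, total = 7
m = m + total  # -> m = 10
if m > 44:  # condition is False
else:
    total = m // 2  # -> total = 5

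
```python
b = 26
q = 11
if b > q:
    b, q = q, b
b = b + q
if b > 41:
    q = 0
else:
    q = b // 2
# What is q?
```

Trace (tracking q):
b = 26  # -> b = 26
q = 11  # -> q = 11
if b > q:  # condition is True
    b, q = (q, b)  # -> b = 11, q = 26
b = b + q  # -> b = 37
if b > 41:  # condition is False
else:
    q = b // 2  # -> q = 18

Answer: 18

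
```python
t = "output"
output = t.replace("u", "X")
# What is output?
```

Trace (tracking output):
t = 'output'  # -> t = 'output'
output = t.replace('u', 'X')  # -> output = 'oXtpXt'

Answer: 'oXtpXt'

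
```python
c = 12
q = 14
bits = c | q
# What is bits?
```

Trace (tracking bits):
c = 12  # -> c = 12
q = 14  # -> q = 14
bits = c | q  # -> bits = 14

Answer: 14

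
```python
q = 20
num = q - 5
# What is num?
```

Trace (tracking num):
q = 20  # -> q = 20
num = q - 5  # -> num = 15

Answer: 15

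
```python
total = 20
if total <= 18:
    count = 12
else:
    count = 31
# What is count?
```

Trace (tracking count):
total = 20  # -> total = 20
if total <= 18:  # condition is False
else:
    count = 31  # -> count = 31

Answer: 31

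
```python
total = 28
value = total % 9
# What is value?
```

Trace (tracking value):
total = 28  # -> total = 28
value = total % 9  # -> value = 1

Answer: 1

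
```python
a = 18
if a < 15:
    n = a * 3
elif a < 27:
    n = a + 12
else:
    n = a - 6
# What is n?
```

Trace (tracking n):
a = 18  # -> a = 18
if a < 15:  # condition is False
elif a < 27:  # condition is True
    n = a + 12  # -> n = 30

Answer: 30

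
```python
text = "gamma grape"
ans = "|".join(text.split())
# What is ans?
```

Trace (tracking ans):
text = 'gamma grape'  # -> text = 'gamma grape'
ans = '|'.join(text.split())  # -> ans = 'gamma|grape'

Answer: 'gamma|grape'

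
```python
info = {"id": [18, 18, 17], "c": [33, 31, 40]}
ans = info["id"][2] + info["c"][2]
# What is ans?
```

Trace (tracking ans):
info = {'id': [18, 18, 17], 'c': [33, 31, 40]}  # -> info = {'id': [18, 18, 17], 'c': [33, 31, 40]}
ans = info['id'][2] + info['c'][2]  # -> ans = 57

Answer: 57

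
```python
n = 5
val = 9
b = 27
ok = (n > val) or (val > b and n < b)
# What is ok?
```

Answer: False

Derivation:
Trace (tracking ok):
n = 5  # -> n = 5
val = 9  # -> val = 9
b = 27  # -> b = 27
ok = n > val or (val > b and n < b)  # -> ok = False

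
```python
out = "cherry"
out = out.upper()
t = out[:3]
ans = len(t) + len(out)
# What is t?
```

Answer: 'CHE'

Derivation:
Trace (tracking t):
out = 'cherry'  # -> out = 'cherry'
out = out.upper()  # -> out = 'CHERRY'
t = out[:3]  # -> t = 'CHE'
ans = len(t) + len(out)  # -> ans = 9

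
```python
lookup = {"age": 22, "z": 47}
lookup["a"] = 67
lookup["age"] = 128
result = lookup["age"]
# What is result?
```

Answer: 128

Derivation:
Trace (tracking result):
lookup = {'age': 22, 'z': 47}  # -> lookup = {'age': 22, 'z': 47}
lookup['a'] = 67  # -> lookup = {'age': 22, 'z': 47, 'a': 67}
lookup['age'] = 128  # -> lookup = {'age': 128, 'z': 47, 'a': 67}
result = lookup['age']  # -> result = 128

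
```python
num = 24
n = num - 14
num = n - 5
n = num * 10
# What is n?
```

Answer: 50

Derivation:
Trace (tracking n):
num = 24  # -> num = 24
n = num - 14  # -> n = 10
num = n - 5  # -> num = 5
n = num * 10  # -> n = 50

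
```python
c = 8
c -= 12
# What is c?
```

Trace (tracking c):
c = 8  # -> c = 8
c -= 12  # -> c = -4

Answer: -4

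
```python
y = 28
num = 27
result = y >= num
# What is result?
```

Trace (tracking result):
y = 28  # -> y = 28
num = 27  # -> num = 27
result = y >= num  # -> result = True

Answer: True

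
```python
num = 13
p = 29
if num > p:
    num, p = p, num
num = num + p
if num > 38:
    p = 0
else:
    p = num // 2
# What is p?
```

Answer: 0

Derivation:
Trace (tracking p):
num = 13  # -> num = 13
p = 29  # -> p = 29
if num > p:  # condition is False
num = num + p  # -> num = 42
if num > 38:  # condition is True
    p = 0  # -> p = 0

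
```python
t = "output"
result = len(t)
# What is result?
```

Answer: 6

Derivation:
Trace (tracking result):
t = 'output'  # -> t = 'output'
result = len(t)  # -> result = 6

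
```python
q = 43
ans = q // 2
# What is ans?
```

Answer: 21

Derivation:
Trace (tracking ans):
q = 43  # -> q = 43
ans = q // 2  # -> ans = 21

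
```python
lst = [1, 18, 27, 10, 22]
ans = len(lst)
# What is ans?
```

Answer: 5

Derivation:
Trace (tracking ans):
lst = [1, 18, 27, 10, 22]  # -> lst = [1, 18, 27, 10, 22]
ans = len(lst)  # -> ans = 5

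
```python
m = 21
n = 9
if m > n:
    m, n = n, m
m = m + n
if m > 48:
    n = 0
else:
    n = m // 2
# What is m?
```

Answer: 30

Derivation:
Trace (tracking m):
m = 21  # -> m = 21
n = 9  # -> n = 9
if m > n:  # condition is True
    m, n = (n, m)  # -> m = 9, n = 21
m = m + n  # -> m = 30
if m > 48:  # condition is False
else:
    n = m // 2  # -> n = 15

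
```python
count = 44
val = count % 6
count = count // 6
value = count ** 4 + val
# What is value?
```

Trace (tracking value):
count = 44  # -> count = 44
val = count % 6  # -> val = 2
count = count // 6  # -> count = 7
value = count ** 4 + val  # -> value = 2403

Answer: 2403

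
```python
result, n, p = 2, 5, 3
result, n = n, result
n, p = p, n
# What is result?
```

Trace (tracking result):
result, n, p = (2, 5, 3)  # -> result = 2, n = 5, p = 3
result, n = (n, result)  # -> result = 5, n = 2
n, p = (p, n)  # -> n = 3, p = 2

Answer: 5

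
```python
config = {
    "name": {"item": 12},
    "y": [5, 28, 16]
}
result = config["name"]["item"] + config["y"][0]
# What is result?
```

Answer: 17

Derivation:
Trace (tracking result):
config = {'name': {'item': 12}, 'y': [5, 28, 16]}  # -> config = {'name': {'item': 12}, 'y': [5, 28, 16]}
result = config['name']['item'] + config['y'][0]  # -> result = 17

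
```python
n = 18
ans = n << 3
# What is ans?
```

Answer: 144

Derivation:
Trace (tracking ans):
n = 18  # -> n = 18
ans = n << 3  # -> ans = 144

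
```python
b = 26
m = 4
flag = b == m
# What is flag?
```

Answer: False

Derivation:
Trace (tracking flag):
b = 26  # -> b = 26
m = 4  # -> m = 4
flag = b == m  # -> flag = False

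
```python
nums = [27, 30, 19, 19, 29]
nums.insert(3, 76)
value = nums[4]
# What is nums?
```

Answer: [27, 30, 19, 76, 19, 29]

Derivation:
Trace (tracking nums):
nums = [27, 30, 19, 19, 29]  # -> nums = [27, 30, 19, 19, 29]
nums.insert(3, 76)  # -> nums = [27, 30, 19, 76, 19, 29]
value = nums[4]  # -> value = 19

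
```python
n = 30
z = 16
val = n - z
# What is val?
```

Answer: 14

Derivation:
Trace (tracking val):
n = 30  # -> n = 30
z = 16  # -> z = 16
val = n - z  # -> val = 14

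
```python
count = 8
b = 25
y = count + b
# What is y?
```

Answer: 33

Derivation:
Trace (tracking y):
count = 8  # -> count = 8
b = 25  # -> b = 25
y = count + b  # -> y = 33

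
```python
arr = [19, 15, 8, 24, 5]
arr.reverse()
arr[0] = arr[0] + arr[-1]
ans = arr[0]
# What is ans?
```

Answer: 24

Derivation:
Trace (tracking ans):
arr = [19, 15, 8, 24, 5]  # -> arr = [19, 15, 8, 24, 5]
arr.reverse()  # -> arr = [5, 24, 8, 15, 19]
arr[0] = arr[0] + arr[-1]  # -> arr = [24, 24, 8, 15, 19]
ans = arr[0]  # -> ans = 24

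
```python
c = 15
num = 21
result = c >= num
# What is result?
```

Answer: False

Derivation:
Trace (tracking result):
c = 15  # -> c = 15
num = 21  # -> num = 21
result = c >= num  # -> result = False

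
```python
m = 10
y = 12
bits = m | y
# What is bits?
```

Answer: 14

Derivation:
Trace (tracking bits):
m = 10  # -> m = 10
y = 12  # -> y = 12
bits = m | y  # -> bits = 14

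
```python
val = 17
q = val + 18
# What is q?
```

Trace (tracking q):
val = 17  # -> val = 17
q = val + 18  # -> q = 35

Answer: 35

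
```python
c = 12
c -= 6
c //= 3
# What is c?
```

Trace (tracking c):
c = 12  # -> c = 12
c -= 6  # -> c = 6
c //= 3  # -> c = 2

Answer: 2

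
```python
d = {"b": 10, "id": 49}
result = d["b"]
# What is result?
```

Trace (tracking result):
d = {'b': 10, 'id': 49}  # -> d = {'b': 10, 'id': 49}
result = d['b']  # -> result = 10

Answer: 10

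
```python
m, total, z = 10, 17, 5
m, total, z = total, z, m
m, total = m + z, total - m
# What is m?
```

Trace (tracking m):
m, total, z = (10, 17, 5)  # -> m = 10, total = 17, z = 5
m, total, z = (total, z, m)  # -> m = 17, total = 5, z = 10
m, total = (m + z, total - m)  # -> m = 27, total = -12

Answer: 27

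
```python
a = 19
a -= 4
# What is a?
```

Trace (tracking a):
a = 19  # -> a = 19
a -= 4  # -> a = 15

Answer: 15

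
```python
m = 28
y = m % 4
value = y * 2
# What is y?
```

Trace (tracking y):
m = 28  # -> m = 28
y = m % 4  # -> y = 0
value = y * 2  # -> value = 0

Answer: 0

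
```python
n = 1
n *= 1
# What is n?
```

Answer: 1

Derivation:
Trace (tracking n):
n = 1  # -> n = 1
n *= 1  # -> n = 1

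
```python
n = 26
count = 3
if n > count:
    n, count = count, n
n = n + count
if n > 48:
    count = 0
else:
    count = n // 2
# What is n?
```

Trace (tracking n):
n = 26  # -> n = 26
count = 3  # -> count = 3
if n > count:  # condition is True
    n, count = (count, n)  # -> n = 3, count = 26
n = n + count  # -> n = 29
if n > 48:  # condition is False
else:
    count = n // 2  # -> count = 14

Answer: 29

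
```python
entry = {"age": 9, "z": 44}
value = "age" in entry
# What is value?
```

Answer: True

Derivation:
Trace (tracking value):
entry = {'age': 9, 'z': 44}  # -> entry = {'age': 9, 'z': 44}
value = 'age' in entry  # -> value = True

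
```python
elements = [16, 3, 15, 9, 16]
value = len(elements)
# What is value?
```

Answer: 5

Derivation:
Trace (tracking value):
elements = [16, 3, 15, 9, 16]  # -> elements = [16, 3, 15, 9, 16]
value = len(elements)  # -> value = 5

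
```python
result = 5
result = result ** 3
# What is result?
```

Trace (tracking result):
result = 5  # -> result = 5
result = result ** 3  # -> result = 125

Answer: 125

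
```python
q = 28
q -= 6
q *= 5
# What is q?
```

Trace (tracking q):
q = 28  # -> q = 28
q -= 6  # -> q = 22
q *= 5  # -> q = 110

Answer: 110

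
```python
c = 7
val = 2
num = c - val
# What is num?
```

Trace (tracking num):
c = 7  # -> c = 7
val = 2  # -> val = 2
num = c - val  # -> num = 5

Answer: 5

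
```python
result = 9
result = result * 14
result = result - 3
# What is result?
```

Trace (tracking result):
result = 9  # -> result = 9
result = result * 14  # -> result = 126
result = result - 3  # -> result = 123

Answer: 123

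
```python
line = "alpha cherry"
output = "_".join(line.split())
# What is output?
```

Trace (tracking output):
line = 'alpha cherry'  # -> line = 'alpha cherry'
output = '_'.join(line.split())  # -> output = 'alpha_cherry'

Answer: 'alpha_cherry'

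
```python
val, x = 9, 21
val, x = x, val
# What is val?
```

Answer: 21

Derivation:
Trace (tracking val):
val, x = (9, 21)  # -> val = 9, x = 21
val, x = (x, val)  # -> val = 21, x = 9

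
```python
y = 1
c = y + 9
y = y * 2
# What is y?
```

Answer: 2

Derivation:
Trace (tracking y):
y = 1  # -> y = 1
c = y + 9  # -> c = 10
y = y * 2  # -> y = 2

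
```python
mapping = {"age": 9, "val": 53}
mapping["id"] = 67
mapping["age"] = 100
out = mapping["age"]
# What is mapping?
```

Answer: {'age': 100, 'val': 53, 'id': 67}

Derivation:
Trace (tracking mapping):
mapping = {'age': 9, 'val': 53}  # -> mapping = {'age': 9, 'val': 53}
mapping['id'] = 67  # -> mapping = {'age': 9, 'val': 53, 'id': 67}
mapping['age'] = 100  # -> mapping = {'age': 100, 'val': 53, 'id': 67}
out = mapping['age']  # -> out = 100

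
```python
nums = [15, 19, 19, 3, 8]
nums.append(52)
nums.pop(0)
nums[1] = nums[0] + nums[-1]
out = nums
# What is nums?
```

Trace (tracking nums):
nums = [15, 19, 19, 3, 8]  # -> nums = [15, 19, 19, 3, 8]
nums.append(52)  # -> nums = [15, 19, 19, 3, 8, 52]
nums.pop(0)  # -> nums = [19, 19, 3, 8, 52]
nums[1] = nums[0] + nums[-1]  # -> nums = [19, 71, 3, 8, 52]
out = nums  # -> out = [19, 71, 3, 8, 52]

Answer: [19, 71, 3, 8, 52]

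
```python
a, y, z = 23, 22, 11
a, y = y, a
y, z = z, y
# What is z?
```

Trace (tracking z):
a, y, z = (23, 22, 11)  # -> a = 23, y = 22, z = 11
a, y = (y, a)  # -> a = 22, y = 23
y, z = (z, y)  # -> y = 11, z = 23

Answer: 23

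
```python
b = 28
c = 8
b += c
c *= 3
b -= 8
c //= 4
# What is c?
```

Trace (tracking c):
b = 28  # -> b = 28
c = 8  # -> c = 8
b += c  # -> b = 36
c *= 3  # -> c = 24
b -= 8  # -> b = 28
c //= 4  # -> c = 6

Answer: 6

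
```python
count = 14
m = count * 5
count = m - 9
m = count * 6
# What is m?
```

Trace (tracking m):
count = 14  # -> count = 14
m = count * 5  # -> m = 70
count = m - 9  # -> count = 61
m = count * 6  # -> m = 366

Answer: 366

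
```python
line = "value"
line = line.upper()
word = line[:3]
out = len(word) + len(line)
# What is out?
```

Trace (tracking out):
line = 'value'  # -> line = 'value'
line = line.upper()  # -> line = 'VALUE'
word = line[:3]  # -> word = 'VAL'
out = len(word) + len(line)  # -> out = 8

Answer: 8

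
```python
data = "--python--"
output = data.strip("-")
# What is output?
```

Answer: 'python'

Derivation:
Trace (tracking output):
data = '--python--'  # -> data = '--python--'
output = data.strip('-')  # -> output = 'python'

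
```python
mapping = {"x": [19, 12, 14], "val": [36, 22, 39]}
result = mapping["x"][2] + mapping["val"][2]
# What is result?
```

Trace (tracking result):
mapping = {'x': [19, 12, 14], 'val': [36, 22, 39]}  # -> mapping = {'x': [19, 12, 14], 'val': [36, 22, 39]}
result = mapping['x'][2] + mapping['val'][2]  # -> result = 53

Answer: 53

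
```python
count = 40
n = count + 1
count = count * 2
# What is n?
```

Answer: 41

Derivation:
Trace (tracking n):
count = 40  # -> count = 40
n = count + 1  # -> n = 41
count = count * 2  # -> count = 80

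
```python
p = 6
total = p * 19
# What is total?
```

Trace (tracking total):
p = 6  # -> p = 6
total = p * 19  # -> total = 114

Answer: 114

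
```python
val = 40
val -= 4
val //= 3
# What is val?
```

Answer: 12

Derivation:
Trace (tracking val):
val = 40  # -> val = 40
val -= 4  # -> val = 36
val //= 3  # -> val = 12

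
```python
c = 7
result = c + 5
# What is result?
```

Trace (tracking result):
c = 7  # -> c = 7
result = c + 5  # -> result = 12

Answer: 12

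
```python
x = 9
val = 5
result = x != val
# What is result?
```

Trace (tracking result):
x = 9  # -> x = 9
val = 5  # -> val = 5
result = x != val  # -> result = True

Answer: True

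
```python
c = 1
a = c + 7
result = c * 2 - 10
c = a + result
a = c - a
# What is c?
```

Trace (tracking c):
c = 1  # -> c = 1
a = c + 7  # -> a = 8
result = c * 2 - 10  # -> result = -8
c = a + result  # -> c = 0
a = c - a  # -> a = -8

Answer: 0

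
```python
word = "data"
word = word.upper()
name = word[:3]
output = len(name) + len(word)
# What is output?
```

Trace (tracking output):
word = 'data'  # -> word = 'data'
word = word.upper()  # -> word = 'DATA'
name = word[:3]  # -> name = 'DAT'
output = len(name) + len(word)  # -> output = 7

Answer: 7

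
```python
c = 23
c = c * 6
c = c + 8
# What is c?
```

Trace (tracking c):
c = 23  # -> c = 23
c = c * 6  # -> c = 138
c = c + 8  # -> c = 146

Answer: 146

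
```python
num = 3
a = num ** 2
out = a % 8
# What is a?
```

Trace (tracking a):
num = 3  # -> num = 3
a = num ** 2  # -> a = 9
out = a % 8  # -> out = 1

Answer: 9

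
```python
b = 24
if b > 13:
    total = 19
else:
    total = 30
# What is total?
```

Answer: 19

Derivation:
Trace (tracking total):
b = 24  # -> b = 24
if b > 13:  # condition is True
    total = 19  # -> total = 19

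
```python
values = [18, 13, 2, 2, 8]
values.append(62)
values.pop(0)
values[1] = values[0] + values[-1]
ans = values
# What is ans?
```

Trace (tracking ans):
values = [18, 13, 2, 2, 8]  # -> values = [18, 13, 2, 2, 8]
values.append(62)  # -> values = [18, 13, 2, 2, 8, 62]
values.pop(0)  # -> values = [13, 2, 2, 8, 62]
values[1] = values[0] + values[-1]  # -> values = [13, 75, 2, 8, 62]
ans = values  # -> ans = [13, 75, 2, 8, 62]

Answer: [13, 75, 2, 8, 62]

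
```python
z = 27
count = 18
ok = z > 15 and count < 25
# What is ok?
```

Trace (tracking ok):
z = 27  # -> z = 27
count = 18  # -> count = 18
ok = z > 15 and count < 25  # -> ok = True

Answer: True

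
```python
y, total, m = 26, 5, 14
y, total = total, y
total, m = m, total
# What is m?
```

Trace (tracking m):
y, total, m = (26, 5, 14)  # -> y = 26, total = 5, m = 14
y, total = (total, y)  # -> y = 5, total = 26
total, m = (m, total)  # -> total = 14, m = 26

Answer: 26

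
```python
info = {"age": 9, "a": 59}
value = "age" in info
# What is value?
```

Trace (tracking value):
info = {'age': 9, 'a': 59}  # -> info = {'age': 9, 'a': 59}
value = 'age' in info  # -> value = True

Answer: True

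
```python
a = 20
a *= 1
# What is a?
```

Answer: 20

Derivation:
Trace (tracking a):
a = 20  # -> a = 20
a *= 1  # -> a = 20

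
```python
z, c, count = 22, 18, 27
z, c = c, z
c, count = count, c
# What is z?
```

Trace (tracking z):
z, c, count = (22, 18, 27)  # -> z = 22, c = 18, count = 27
z, c = (c, z)  # -> z = 18, c = 22
c, count = (count, c)  # -> c = 27, count = 22

Answer: 18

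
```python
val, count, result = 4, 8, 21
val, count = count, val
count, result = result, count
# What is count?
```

Answer: 21

Derivation:
Trace (tracking count):
val, count, result = (4, 8, 21)  # -> val = 4, count = 8, result = 21
val, count = (count, val)  # -> val = 8, count = 4
count, result = (result, count)  # -> count = 21, result = 4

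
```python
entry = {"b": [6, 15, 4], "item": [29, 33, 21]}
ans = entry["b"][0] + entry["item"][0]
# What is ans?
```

Answer: 35

Derivation:
Trace (tracking ans):
entry = {'b': [6, 15, 4], 'item': [29, 33, 21]}  # -> entry = {'b': [6, 15, 4], 'item': [29, 33, 21]}
ans = entry['b'][0] + entry['item'][0]  # -> ans = 35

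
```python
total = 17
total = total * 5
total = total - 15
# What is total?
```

Answer: 70

Derivation:
Trace (tracking total):
total = 17  # -> total = 17
total = total * 5  # -> total = 85
total = total - 15  # -> total = 70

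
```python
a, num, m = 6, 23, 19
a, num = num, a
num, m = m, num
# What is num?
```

Trace (tracking num):
a, num, m = (6, 23, 19)  # -> a = 6, num = 23, m = 19
a, num = (num, a)  # -> a = 23, num = 6
num, m = (m, num)  # -> num = 19, m = 6

Answer: 19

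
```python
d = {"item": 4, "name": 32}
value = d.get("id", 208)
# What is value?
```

Answer: 208

Derivation:
Trace (tracking value):
d = {'item': 4, 'name': 32}  # -> d = {'item': 4, 'name': 32}
value = d.get('id', 208)  # -> value = 208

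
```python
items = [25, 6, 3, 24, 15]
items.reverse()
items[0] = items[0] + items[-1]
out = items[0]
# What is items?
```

Trace (tracking items):
items = [25, 6, 3, 24, 15]  # -> items = [25, 6, 3, 24, 15]
items.reverse()  # -> items = [15, 24, 3, 6, 25]
items[0] = items[0] + items[-1]  # -> items = [40, 24, 3, 6, 25]
out = items[0]  # -> out = 40

Answer: [40, 24, 3, 6, 25]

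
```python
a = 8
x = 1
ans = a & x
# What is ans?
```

Answer: 0

Derivation:
Trace (tracking ans):
a = 8  # -> a = 8
x = 1  # -> x = 1
ans = a & x  # -> ans = 0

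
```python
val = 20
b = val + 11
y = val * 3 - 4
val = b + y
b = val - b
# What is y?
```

Answer: 56

Derivation:
Trace (tracking y):
val = 20  # -> val = 20
b = val + 11  # -> b = 31
y = val * 3 - 4  # -> y = 56
val = b + y  # -> val = 87
b = val - b  # -> b = 56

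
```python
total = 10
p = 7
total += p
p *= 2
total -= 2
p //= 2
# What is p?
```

Trace (tracking p):
total = 10  # -> total = 10
p = 7  # -> p = 7
total += p  # -> total = 17
p *= 2  # -> p = 14
total -= 2  # -> total = 15
p //= 2  # -> p = 7

Answer: 7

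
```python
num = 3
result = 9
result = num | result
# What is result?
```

Trace (tracking result):
num = 3  # -> num = 3
result = 9  # -> result = 9
result = num | result  # -> result = 11

Answer: 11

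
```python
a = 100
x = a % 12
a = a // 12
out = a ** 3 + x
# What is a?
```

Trace (tracking a):
a = 100  # -> a = 100
x = a % 12  # -> x = 4
a = a // 12  # -> a = 8
out = a ** 3 + x  # -> out = 516

Answer: 8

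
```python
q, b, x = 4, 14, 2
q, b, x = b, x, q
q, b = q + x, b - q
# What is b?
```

Answer: -12

Derivation:
Trace (tracking b):
q, b, x = (4, 14, 2)  # -> q = 4, b = 14, x = 2
q, b, x = (b, x, q)  # -> q = 14, b = 2, x = 4
q, b = (q + x, b - q)  # -> q = 18, b = -12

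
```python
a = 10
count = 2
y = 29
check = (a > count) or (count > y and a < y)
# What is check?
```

Answer: True

Derivation:
Trace (tracking check):
a = 10  # -> a = 10
count = 2  # -> count = 2
y = 29  # -> y = 29
check = a > count or (count > y and a < y)  # -> check = True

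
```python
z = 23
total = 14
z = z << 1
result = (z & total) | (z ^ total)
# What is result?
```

Answer: 46

Derivation:
Trace (tracking result):
z = 23  # -> z = 23
total = 14  # -> total = 14
z = z << 1  # -> z = 46
result = z & total | z ^ total  # -> result = 46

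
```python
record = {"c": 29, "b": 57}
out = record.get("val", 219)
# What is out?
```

Trace (tracking out):
record = {'c': 29, 'b': 57}  # -> record = {'c': 29, 'b': 57}
out = record.get('val', 219)  # -> out = 219

Answer: 219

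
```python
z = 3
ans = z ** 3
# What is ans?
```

Answer: 27

Derivation:
Trace (tracking ans):
z = 3  # -> z = 3
ans = z ** 3  # -> ans = 27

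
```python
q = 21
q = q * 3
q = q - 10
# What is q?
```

Answer: 53

Derivation:
Trace (tracking q):
q = 21  # -> q = 21
q = q * 3  # -> q = 63
q = q - 10  # -> q = 53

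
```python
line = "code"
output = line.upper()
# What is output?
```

Answer: 'CODE'

Derivation:
Trace (tracking output):
line = 'code'  # -> line = 'code'
output = line.upper()  # -> output = 'CODE'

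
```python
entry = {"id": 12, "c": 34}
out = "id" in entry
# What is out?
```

Answer: True

Derivation:
Trace (tracking out):
entry = {'id': 12, 'c': 34}  # -> entry = {'id': 12, 'c': 34}
out = 'id' in entry  # -> out = True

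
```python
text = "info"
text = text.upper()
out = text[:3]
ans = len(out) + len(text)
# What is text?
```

Trace (tracking text):
text = 'info'  # -> text = 'info'
text = text.upper()  # -> text = 'INFO'
out = text[:3]  # -> out = 'INF'
ans = len(out) + len(text)  # -> ans = 7

Answer: 'INFO'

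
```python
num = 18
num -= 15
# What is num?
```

Trace (tracking num):
num = 18  # -> num = 18
num -= 15  # -> num = 3

Answer: 3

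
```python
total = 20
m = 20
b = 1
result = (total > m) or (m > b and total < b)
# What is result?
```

Answer: False

Derivation:
Trace (tracking result):
total = 20  # -> total = 20
m = 20  # -> m = 20
b = 1  # -> b = 1
result = total > m or (m > b and total < b)  # -> result = False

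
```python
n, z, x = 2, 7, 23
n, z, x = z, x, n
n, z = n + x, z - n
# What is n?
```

Trace (tracking n):
n, z, x = (2, 7, 23)  # -> n = 2, z = 7, x = 23
n, z, x = (z, x, n)  # -> n = 7, z = 23, x = 2
n, z = (n + x, z - n)  # -> n = 9, z = 16

Answer: 9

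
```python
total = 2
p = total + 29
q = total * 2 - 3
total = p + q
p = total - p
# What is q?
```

Answer: 1

Derivation:
Trace (tracking q):
total = 2  # -> total = 2
p = total + 29  # -> p = 31
q = total * 2 - 3  # -> q = 1
total = p + q  # -> total = 32
p = total - p  # -> p = 1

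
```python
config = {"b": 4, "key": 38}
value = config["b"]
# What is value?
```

Answer: 4

Derivation:
Trace (tracking value):
config = {'b': 4, 'key': 38}  # -> config = {'b': 4, 'key': 38}
value = config['b']  # -> value = 4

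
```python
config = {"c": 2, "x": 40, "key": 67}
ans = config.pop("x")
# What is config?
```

Answer: {'c': 2, 'key': 67}

Derivation:
Trace (tracking config):
config = {'c': 2, 'x': 40, 'key': 67}  # -> config = {'c': 2, 'x': 40, 'key': 67}
ans = config.pop('x')  # -> ans = 40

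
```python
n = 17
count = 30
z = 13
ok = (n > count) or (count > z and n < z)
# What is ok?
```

Trace (tracking ok):
n = 17  # -> n = 17
count = 30  # -> count = 30
z = 13  # -> z = 13
ok = n > count or (count > z and n < z)  # -> ok = False

Answer: False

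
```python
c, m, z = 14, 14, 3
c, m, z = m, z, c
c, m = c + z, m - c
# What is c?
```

Trace (tracking c):
c, m, z = (14, 14, 3)  # -> c = 14, m = 14, z = 3
c, m, z = (m, z, c)  # -> c = 14, m = 3, z = 14
c, m = (c + z, m - c)  # -> c = 28, m = -11

Answer: 28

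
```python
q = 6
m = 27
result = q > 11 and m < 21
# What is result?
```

Trace (tracking result):
q = 6  # -> q = 6
m = 27  # -> m = 27
result = q > 11 and m < 21  # -> result = False

Answer: False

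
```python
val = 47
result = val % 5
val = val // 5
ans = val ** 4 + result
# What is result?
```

Trace (tracking result):
val = 47  # -> val = 47
result = val % 5  # -> result = 2
val = val // 5  # -> val = 9
ans = val ** 4 + result  # -> ans = 6563

Answer: 2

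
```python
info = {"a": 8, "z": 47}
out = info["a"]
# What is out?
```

Trace (tracking out):
info = {'a': 8, 'z': 47}  # -> info = {'a': 8, 'z': 47}
out = info['a']  # -> out = 8

Answer: 8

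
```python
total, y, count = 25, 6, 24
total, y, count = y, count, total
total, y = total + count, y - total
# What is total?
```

Answer: 31

Derivation:
Trace (tracking total):
total, y, count = (25, 6, 24)  # -> total = 25, y = 6, count = 24
total, y, count = (y, count, total)  # -> total = 6, y = 24, count = 25
total, y = (total + count, y - total)  # -> total = 31, y = 18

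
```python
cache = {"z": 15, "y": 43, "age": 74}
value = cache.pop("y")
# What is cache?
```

Trace (tracking cache):
cache = {'z': 15, 'y': 43, 'age': 74}  # -> cache = {'z': 15, 'y': 43, 'age': 74}
value = cache.pop('y')  # -> value = 43

Answer: {'z': 15, 'age': 74}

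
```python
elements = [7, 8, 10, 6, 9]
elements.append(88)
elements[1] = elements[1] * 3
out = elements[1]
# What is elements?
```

Answer: [7, 24, 10, 6, 9, 88]

Derivation:
Trace (tracking elements):
elements = [7, 8, 10, 6, 9]  # -> elements = [7, 8, 10, 6, 9]
elements.append(88)  # -> elements = [7, 8, 10, 6, 9, 88]
elements[1] = elements[1] * 3  # -> elements = [7, 24, 10, 6, 9, 88]
out = elements[1]  # -> out = 24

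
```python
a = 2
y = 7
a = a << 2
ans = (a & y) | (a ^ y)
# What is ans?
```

Trace (tracking ans):
a = 2  # -> a = 2
y = 7  # -> y = 7
a = a << 2  # -> a = 8
ans = a & y | a ^ y  # -> ans = 15

Answer: 15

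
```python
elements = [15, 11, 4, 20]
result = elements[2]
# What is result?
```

Trace (tracking result):
elements = [15, 11, 4, 20]  # -> elements = [15, 11, 4, 20]
result = elements[2]  # -> result = 4

Answer: 4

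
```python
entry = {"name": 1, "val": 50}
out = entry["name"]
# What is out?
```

Trace (tracking out):
entry = {'name': 1, 'val': 50}  # -> entry = {'name': 1, 'val': 50}
out = entry['name']  # -> out = 1

Answer: 1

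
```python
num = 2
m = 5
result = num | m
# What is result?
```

Trace (tracking result):
num = 2  # -> num = 2
m = 5  # -> m = 5
result = num | m  # -> result = 7

Answer: 7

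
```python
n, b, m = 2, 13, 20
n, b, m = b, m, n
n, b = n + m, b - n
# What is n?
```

Trace (tracking n):
n, b, m = (2, 13, 20)  # -> n = 2, b = 13, m = 20
n, b, m = (b, m, n)  # -> n = 13, b = 20, m = 2
n, b = (n + m, b - n)  # -> n = 15, b = 7

Answer: 15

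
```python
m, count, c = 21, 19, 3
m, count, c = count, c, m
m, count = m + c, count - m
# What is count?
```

Trace (tracking count):
m, count, c = (21, 19, 3)  # -> m = 21, count = 19, c = 3
m, count, c = (count, c, m)  # -> m = 19, count = 3, c = 21
m, count = (m + c, count - m)  # -> m = 40, count = -16

Answer: -16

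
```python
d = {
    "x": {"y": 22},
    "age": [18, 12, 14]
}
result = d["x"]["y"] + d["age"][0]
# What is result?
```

Trace (tracking result):
d = {'x': {'y': 22}, 'age': [18, 12, 14]}  # -> d = {'x': {'y': 22}, 'age': [18, 12, 14]}
result = d['x']['y'] + d['age'][0]  # -> result = 40

Answer: 40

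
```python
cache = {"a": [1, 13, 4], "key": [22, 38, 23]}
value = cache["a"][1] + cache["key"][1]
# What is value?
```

Trace (tracking value):
cache = {'a': [1, 13, 4], 'key': [22, 38, 23]}  # -> cache = {'a': [1, 13, 4], 'key': [22, 38, 23]}
value = cache['a'][1] + cache['key'][1]  # -> value = 51

Answer: 51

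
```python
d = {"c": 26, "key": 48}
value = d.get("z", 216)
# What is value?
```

Answer: 216

Derivation:
Trace (tracking value):
d = {'c': 26, 'key': 48}  # -> d = {'c': 26, 'key': 48}
value = d.get('z', 216)  # -> value = 216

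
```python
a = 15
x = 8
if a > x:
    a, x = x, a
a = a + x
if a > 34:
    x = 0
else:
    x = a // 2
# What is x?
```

Answer: 11

Derivation:
Trace (tracking x):
a = 15  # -> a = 15
x = 8  # -> x = 8
if a > x:  # condition is True
    a, x = (x, a)  # -> a = 8, x = 15
a = a + x  # -> a = 23
if a > 34:  # condition is False
else:
    x = a // 2  # -> x = 11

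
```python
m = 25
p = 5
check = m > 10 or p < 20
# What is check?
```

Answer: True

Derivation:
Trace (tracking check):
m = 25  # -> m = 25
p = 5  # -> p = 5
check = m > 10 or p < 20  # -> check = True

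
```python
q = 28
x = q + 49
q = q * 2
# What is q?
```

Answer: 56

Derivation:
Trace (tracking q):
q = 28  # -> q = 28
x = q + 49  # -> x = 77
q = q * 2  # -> q = 56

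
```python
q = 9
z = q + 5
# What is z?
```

Trace (tracking z):
q = 9  # -> q = 9
z = q + 5  # -> z = 14

Answer: 14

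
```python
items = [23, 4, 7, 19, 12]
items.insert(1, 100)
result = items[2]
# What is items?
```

Answer: [23, 100, 4, 7, 19, 12]

Derivation:
Trace (tracking items):
items = [23, 4, 7, 19, 12]  # -> items = [23, 4, 7, 19, 12]
items.insert(1, 100)  # -> items = [23, 100, 4, 7, 19, 12]
result = items[2]  # -> result = 4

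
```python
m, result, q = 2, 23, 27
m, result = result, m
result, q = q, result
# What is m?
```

Trace (tracking m):
m, result, q = (2, 23, 27)  # -> m = 2, result = 23, q = 27
m, result = (result, m)  # -> m = 23, result = 2
result, q = (q, result)  # -> result = 27, q = 2

Answer: 23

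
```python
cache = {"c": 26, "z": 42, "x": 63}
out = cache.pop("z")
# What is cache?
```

Trace (tracking cache):
cache = {'c': 26, 'z': 42, 'x': 63}  # -> cache = {'c': 26, 'z': 42, 'x': 63}
out = cache.pop('z')  # -> out = 42

Answer: {'c': 26, 'x': 63}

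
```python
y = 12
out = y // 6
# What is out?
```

Trace (tracking out):
y = 12  # -> y = 12
out = y // 6  # -> out = 2

Answer: 2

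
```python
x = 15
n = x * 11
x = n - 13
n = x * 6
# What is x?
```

Trace (tracking x):
x = 15  # -> x = 15
n = x * 11  # -> n = 165
x = n - 13  # -> x = 152
n = x * 6  # -> n = 912

Answer: 152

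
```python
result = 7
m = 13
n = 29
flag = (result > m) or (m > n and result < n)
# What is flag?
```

Answer: False

Derivation:
Trace (tracking flag):
result = 7  # -> result = 7
m = 13  # -> m = 13
n = 29  # -> n = 29
flag = result > m or (m > n and result < n)  # -> flag = False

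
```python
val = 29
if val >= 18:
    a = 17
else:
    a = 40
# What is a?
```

Trace (tracking a):
val = 29  # -> val = 29
if val >= 18:  # condition is True
    a = 17  # -> a = 17

Answer: 17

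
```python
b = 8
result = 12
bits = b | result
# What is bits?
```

Trace (tracking bits):
b = 8  # -> b = 8
result = 12  # -> result = 12
bits = b | result  # -> bits = 12

Answer: 12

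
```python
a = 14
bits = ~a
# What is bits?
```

Trace (tracking bits):
a = 14  # -> a = 14
bits = ~a  # -> bits = -15

Answer: -15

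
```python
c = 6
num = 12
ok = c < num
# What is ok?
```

Answer: True

Derivation:
Trace (tracking ok):
c = 6  # -> c = 6
num = 12  # -> num = 12
ok = c < num  # -> ok = True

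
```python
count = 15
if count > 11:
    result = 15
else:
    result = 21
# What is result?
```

Trace (tracking result):
count = 15  # -> count = 15
if count > 11:  # condition is True
    result = 15  # -> result = 15

Answer: 15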